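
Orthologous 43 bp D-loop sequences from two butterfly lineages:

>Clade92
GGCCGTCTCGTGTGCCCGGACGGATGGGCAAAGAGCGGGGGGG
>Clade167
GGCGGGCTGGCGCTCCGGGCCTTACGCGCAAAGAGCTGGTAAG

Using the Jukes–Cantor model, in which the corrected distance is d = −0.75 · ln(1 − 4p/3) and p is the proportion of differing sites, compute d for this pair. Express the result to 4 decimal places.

Mismatches occur at site 4 (C/G), site 6 (T/G), site 9 (C/G), site 11 (T/C), site 13 (T/C), site 14 (G/T), site 17 (C/G), site 20 (A/C), site 22 (G/T), site 23 (G/T), site 25 (T/C), site 27 (G/C), site 37 (G/T), site 40 (G/T), site 41 (G/A), site 42 (G/A).
p = 16/43 = 0.372093.
d = −0.75 · ln(1 − (4/3)·0.372093) = −0.75 · ln(0.503876) = −0.75 · (-0.685425) = 0.5141.

0.5141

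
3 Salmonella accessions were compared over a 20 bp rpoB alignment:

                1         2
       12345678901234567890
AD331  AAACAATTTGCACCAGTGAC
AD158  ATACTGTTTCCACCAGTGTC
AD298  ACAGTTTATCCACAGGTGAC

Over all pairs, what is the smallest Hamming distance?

5

Pairwise Hamming distances:
  AD331 vs AD158: 5
  AD331 vs AD298: 8
  AD158 vs AD298: 7
The smallest is 5, between AD331 and AD158.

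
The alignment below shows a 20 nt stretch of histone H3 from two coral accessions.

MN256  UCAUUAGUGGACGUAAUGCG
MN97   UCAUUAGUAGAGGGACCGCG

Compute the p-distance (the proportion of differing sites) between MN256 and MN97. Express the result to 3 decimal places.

Mismatches occur at site 9 (G↔A), site 12 (C↔G), site 14 (U↔G), site 16 (A↔C), site 17 (U↔C).
There are 5 differences over 20 sites, so p = 5/20 = 0.250.

0.250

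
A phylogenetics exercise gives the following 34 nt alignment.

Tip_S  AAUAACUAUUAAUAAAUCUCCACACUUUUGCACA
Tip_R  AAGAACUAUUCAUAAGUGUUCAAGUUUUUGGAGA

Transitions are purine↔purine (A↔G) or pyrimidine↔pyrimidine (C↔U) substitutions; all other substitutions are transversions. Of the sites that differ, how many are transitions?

The sequences differ at positions 3 (U/G, transversion), 11 (A/C, transversion), 16 (A/G, transition), 18 (C/G, transversion), 20 (C/U, transition), 23 (C/A, transversion), 24 (A/G, transition), 25 (C/U, transition), 31 (C/G, transversion), 33 (C/G, transversion).
Of the 10 differences, 4 transitions and 6 transversions, so the answer is 4.

4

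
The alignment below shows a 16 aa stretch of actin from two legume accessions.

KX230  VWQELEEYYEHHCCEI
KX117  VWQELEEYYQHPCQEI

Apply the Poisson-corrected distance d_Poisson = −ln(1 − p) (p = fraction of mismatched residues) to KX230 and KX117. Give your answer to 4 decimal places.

0.2076

The sequences differ at positions 10 (E/Q), 12 (H/P), 14 (C/Q).
p = 3/16 = 0.187500.
d = −ln(1 − 0.187500) = −ln(0.812500) = 0.2076.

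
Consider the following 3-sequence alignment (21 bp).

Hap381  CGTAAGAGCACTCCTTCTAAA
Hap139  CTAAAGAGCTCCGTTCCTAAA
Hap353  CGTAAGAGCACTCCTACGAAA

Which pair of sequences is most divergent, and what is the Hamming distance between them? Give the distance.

Pairwise Hamming distances:
  Hap381 vs Hap139: 7
  Hap381 vs Hap353: 2
  Hap139 vs Hap353: 8
The largest is 8, between Hap139 and Hap353.

8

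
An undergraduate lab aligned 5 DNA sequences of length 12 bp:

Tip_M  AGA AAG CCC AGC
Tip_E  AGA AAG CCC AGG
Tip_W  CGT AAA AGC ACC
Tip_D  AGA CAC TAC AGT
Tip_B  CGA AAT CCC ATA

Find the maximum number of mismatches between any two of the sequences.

8

Pairwise Hamming distances:
  Tip_M vs Tip_E: 1
  Tip_M vs Tip_W: 6
  Tip_M vs Tip_D: 5
  Tip_M vs Tip_B: 4
  Tip_E vs Tip_W: 7
  Tip_E vs Tip_D: 5
  Tip_E vs Tip_B: 4
  Tip_W vs Tip_D: 8
  Tip_W vs Tip_B: 6
  Tip_D vs Tip_B: 7
The largest is 8, between Tip_W and Tip_D.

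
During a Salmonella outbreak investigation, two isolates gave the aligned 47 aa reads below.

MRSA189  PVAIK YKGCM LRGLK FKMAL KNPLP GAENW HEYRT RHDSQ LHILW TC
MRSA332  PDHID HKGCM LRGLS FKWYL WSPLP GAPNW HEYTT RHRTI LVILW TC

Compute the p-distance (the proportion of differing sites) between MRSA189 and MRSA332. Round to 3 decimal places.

0.319

Mismatches occur at site 2 (V/D), site 3 (A/H), site 5 (K/D), site 6 (Y/H), site 15 (K/S), site 18 (M/W), site 19 (A/Y), site 21 (K/W), site 22 (N/S), site 28 (E/P), site 34 (R/T), site 38 (D/R), site 39 (S/T), site 40 (Q/I), site 42 (H/V).
There are 15 differences over 47 sites, so p = 15/47 = 0.319.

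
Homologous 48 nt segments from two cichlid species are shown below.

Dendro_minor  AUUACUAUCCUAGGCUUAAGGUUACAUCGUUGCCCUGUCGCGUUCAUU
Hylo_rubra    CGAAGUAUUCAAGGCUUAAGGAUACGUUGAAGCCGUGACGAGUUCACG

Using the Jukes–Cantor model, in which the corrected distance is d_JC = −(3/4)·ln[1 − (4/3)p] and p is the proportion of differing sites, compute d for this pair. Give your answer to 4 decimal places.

0.4408

Mismatches occur at site 1 (A→C), site 2 (U→G), site 3 (U→A), site 5 (C→G), site 9 (C→U), site 11 (U→A), site 22 (U→A), site 26 (A→G), site 28 (C→U), site 30 (U→A), site 31 (U→A), site 35 (C→G), site 38 (U→A), site 41 (C→A), site 47 (U→C), site 48 (U→G).
p = 16/48 = 0.333333.
d = −0.75 · ln(1 − (4/3)·0.333333) = −0.75 · ln(0.555556) = −0.75 · (-0.587786) = 0.4408.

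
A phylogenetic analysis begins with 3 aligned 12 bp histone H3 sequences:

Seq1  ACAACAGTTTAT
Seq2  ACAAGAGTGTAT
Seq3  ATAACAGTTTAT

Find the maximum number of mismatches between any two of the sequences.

Pairwise Hamming distances:
  Seq1 vs Seq2: 2
  Seq1 vs Seq3: 1
  Seq2 vs Seq3: 3
The largest is 3, between Seq2 and Seq3.

3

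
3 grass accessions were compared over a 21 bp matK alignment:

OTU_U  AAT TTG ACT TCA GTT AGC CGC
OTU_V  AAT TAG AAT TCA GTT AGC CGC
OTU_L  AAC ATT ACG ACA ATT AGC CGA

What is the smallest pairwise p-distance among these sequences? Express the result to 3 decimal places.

Pairwise Hamming distances:
  OTU_U vs OTU_V: 2
  OTU_U vs OTU_L: 7
  OTU_V vs OTU_L: 9
The smallest is 2 mismatches, between OTU_U and OTU_V; p = 2/21 = 0.095.

0.095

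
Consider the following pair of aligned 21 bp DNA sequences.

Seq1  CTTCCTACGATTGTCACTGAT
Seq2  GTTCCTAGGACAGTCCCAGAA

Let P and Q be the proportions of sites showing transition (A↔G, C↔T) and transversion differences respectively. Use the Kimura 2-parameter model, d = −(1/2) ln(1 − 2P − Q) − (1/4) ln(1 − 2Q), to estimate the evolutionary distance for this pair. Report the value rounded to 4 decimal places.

0.4516

Differing sites — 1:C/G (Tv); 8:C/G (Tv); 11:T/C (Ti); 12:T/A (Tv); 16:A/C (Tv); 18:T/A (Tv); 21:T/A (Tv).
Of the 7 differences, 1 transition and 6 transversions over 21 sites: P = 1/21 = 0.047619, Q = 6/21 = 0.285714.
d = −0.5·ln(0.619048) − 0.25·ln(0.428572) = −0.5·(-0.479572) − 0.25·(-0.847297) = 0.4516.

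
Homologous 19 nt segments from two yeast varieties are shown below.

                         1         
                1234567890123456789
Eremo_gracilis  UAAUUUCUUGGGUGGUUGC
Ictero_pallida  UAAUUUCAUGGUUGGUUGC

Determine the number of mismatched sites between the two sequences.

2

Differing sites — 8:U/A; 12:G/U.
That gives 2 mismatches out of 19 aligned sites, so the Hamming distance is 2.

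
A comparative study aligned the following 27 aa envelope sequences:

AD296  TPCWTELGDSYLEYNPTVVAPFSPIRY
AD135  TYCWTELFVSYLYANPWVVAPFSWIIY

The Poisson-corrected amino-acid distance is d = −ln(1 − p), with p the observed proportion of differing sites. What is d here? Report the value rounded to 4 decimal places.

0.3514

Differing sites — 2:P/Y; 8:G/F; 9:D/V; 13:E/Y; 14:Y/A; 17:T/W; 24:P/W; 26:R/I.
p = 8/27 = 0.296296.
d = −ln(1 − 0.296296) = −ln(0.703704) = 0.3514.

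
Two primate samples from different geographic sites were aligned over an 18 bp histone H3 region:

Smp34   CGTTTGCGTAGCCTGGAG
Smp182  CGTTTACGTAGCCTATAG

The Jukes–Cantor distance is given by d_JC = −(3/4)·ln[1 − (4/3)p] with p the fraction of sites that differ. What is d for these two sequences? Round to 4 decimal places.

0.1885

Differing sites — 6:G/A; 15:G/A; 16:G/T.
p = 3/18 = 0.166667.
d = −0.75 · ln(1 − (4/3)·0.166667) = −0.75 · ln(0.777777) = −0.75 · (-0.251315) = 0.1885.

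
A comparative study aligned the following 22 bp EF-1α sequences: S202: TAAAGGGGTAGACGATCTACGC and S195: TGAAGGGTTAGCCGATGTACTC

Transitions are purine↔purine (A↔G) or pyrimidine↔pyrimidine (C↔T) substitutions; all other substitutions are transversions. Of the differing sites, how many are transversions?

The sequences differ at positions 2 (A/G, transition), 8 (G/T, transversion), 12 (A/C, transversion), 17 (C/G, transversion), 21 (G/T, transversion).
Of the 5 differences, 1 transition and 4 transversions, so the answer is 4.

4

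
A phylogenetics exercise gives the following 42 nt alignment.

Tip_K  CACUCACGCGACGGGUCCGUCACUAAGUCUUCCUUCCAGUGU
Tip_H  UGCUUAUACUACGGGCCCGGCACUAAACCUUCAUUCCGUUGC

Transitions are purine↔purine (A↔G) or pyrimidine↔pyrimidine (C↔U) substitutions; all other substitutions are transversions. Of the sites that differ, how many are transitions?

Mismatches occur at site 1 (C/U, transition), site 2 (A/G, transition), site 5 (C/U, transition), site 7 (C/U, transition), site 8 (G/A, transition), site 10 (G/U, transversion), site 16 (U/C, transition), site 20 (U/G, transversion), site 27 (G/A, transition), site 28 (U/C, transition), site 33 (C/A, transversion), site 38 (A/G, transition), site 39 (G/U, transversion), site 42 (U/C, transition).
Of the 14 differences, 10 transitions and 4 transversions, so the answer is 10.

10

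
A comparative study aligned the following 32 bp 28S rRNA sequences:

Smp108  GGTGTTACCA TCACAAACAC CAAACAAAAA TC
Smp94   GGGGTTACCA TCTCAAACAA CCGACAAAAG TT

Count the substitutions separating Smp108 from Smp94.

The sequences differ at positions 3 (T/G), 13 (A/T), 20 (C/A), 22 (A/C), 23 (A/G), 30 (A/G), 32 (C/T).
That gives 7 mismatches out of 32 aligned sites, so the Hamming distance is 7.

7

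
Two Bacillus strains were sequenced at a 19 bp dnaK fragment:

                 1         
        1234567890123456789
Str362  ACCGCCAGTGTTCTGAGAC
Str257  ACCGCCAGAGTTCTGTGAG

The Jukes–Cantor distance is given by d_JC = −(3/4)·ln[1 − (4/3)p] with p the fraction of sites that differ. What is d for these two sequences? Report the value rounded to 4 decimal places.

0.1773

The sequences differ at positions 9 (T/A), 16 (A/T), 19 (C/G).
p = 3/19 = 0.157895.
d = −0.75 · ln(1 − (4/3)·0.157895) = −0.75 · ln(0.789473) = −0.75 · (-0.236390) = 0.1773.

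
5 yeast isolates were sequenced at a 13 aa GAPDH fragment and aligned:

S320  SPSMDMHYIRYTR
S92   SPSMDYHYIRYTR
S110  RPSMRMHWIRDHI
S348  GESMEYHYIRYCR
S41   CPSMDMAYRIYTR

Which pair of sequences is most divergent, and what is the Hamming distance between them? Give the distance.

Pairwise Hamming distances:
  S320 vs S92: 1
  S320 vs S110: 6
  S320 vs S348: 5
  S320 vs S41: 4
  S92 vs S110: 7
  S92 vs S348: 4
  S92 vs S41: 5
  S110 vs S348: 8
  S110 vs S41: 9
  S348 vs S41: 8
The largest is 9, between S110 and S41.

9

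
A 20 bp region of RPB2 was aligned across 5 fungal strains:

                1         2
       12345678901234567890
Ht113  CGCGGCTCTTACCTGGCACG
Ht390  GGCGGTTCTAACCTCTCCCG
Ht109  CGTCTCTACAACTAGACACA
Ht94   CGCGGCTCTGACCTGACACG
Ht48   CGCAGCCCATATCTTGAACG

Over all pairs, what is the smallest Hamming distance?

2

Pairwise Hamming distances:
  Ht113 vs Ht390: 6
  Ht113 vs Ht109: 10
  Ht113 vs Ht94: 2
  Ht113 vs Ht48: 6
  Ht390 vs Ht109: 13
  Ht390 vs Ht94: 6
  Ht390 vs Ht48: 11
  Ht109 vs Ht94: 9
  Ht109 vs Ht48: 14
  Ht94 vs Ht48: 8
The smallest is 2, between Ht113 and Ht94.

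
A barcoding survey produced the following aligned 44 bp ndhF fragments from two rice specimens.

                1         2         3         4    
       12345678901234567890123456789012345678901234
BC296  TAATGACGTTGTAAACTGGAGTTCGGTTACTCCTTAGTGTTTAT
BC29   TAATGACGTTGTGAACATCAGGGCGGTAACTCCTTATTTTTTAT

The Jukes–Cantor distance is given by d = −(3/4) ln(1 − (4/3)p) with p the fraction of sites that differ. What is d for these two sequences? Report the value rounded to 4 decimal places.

0.2388

The sequences differ at positions 13 (A/G), 17 (T/A), 18 (G/T), 19 (G/C), 22 (T/G), 23 (T/G), 28 (T/A), 37 (G/T), 39 (G/T).
p = 9/44 = 0.204545.
d = −0.75 · ln(1 − (4/3)·0.204545) = −0.75 · ln(0.727273) = −0.75 · (-0.318453) = 0.2388.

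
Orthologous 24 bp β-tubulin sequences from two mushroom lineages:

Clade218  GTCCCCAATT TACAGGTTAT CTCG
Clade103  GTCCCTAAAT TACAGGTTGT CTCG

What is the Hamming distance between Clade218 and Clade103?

3

Mismatches occur at site 6 (C/T), site 9 (T/A), site 19 (A/G).
That gives 3 mismatches out of 24 aligned sites, so the Hamming distance is 3.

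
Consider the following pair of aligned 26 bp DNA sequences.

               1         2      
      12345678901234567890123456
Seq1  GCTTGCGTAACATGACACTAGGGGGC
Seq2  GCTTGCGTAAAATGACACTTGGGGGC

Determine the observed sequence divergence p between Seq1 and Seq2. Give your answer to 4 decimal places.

Differing sites — 11:C/A; 20:A/T.
There are 2 differences over 26 sites, so p = 2/26 = 0.0769.

0.0769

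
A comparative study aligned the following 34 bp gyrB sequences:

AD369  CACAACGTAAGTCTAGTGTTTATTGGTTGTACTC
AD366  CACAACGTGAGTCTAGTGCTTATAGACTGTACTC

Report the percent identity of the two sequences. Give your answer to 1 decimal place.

85.3%

Differing sites — 9:A/G; 19:T/C; 24:T/A; 26:G/A; 27:T/C.
29 of the 34 sites match, so the percent identity is 29/34 × 100 = 85.3%.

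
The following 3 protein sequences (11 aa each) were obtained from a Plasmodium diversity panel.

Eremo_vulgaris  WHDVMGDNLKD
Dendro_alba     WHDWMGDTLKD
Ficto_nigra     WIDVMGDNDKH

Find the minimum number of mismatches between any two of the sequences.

2

Pairwise Hamming distances:
  Eremo_vulgaris vs Dendro_alba: 2
  Eremo_vulgaris vs Ficto_nigra: 3
  Dendro_alba vs Ficto_nigra: 5
The smallest is 2, between Eremo_vulgaris and Dendro_alba.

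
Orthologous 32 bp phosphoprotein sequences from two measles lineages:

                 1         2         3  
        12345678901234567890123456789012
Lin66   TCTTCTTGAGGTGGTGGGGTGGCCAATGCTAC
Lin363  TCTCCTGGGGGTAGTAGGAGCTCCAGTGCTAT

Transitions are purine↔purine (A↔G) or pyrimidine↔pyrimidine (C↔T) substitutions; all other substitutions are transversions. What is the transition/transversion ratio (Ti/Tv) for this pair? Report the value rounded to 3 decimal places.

The sequences differ at positions 4 (T/C, transition), 7 (T/G, transversion), 9 (A/G, transition), 13 (G/A, transition), 16 (G/A, transition), 19 (G/A, transition), 20 (T/G, transversion), 21 (G/C, transversion), 22 (G/T, transversion), 26 (A/G, transition), 32 (C/T, transition).
Of the 11 differences, 7 transitions and 4 transversions, so Ti/Tv = 7/4 = 1.750.

1.750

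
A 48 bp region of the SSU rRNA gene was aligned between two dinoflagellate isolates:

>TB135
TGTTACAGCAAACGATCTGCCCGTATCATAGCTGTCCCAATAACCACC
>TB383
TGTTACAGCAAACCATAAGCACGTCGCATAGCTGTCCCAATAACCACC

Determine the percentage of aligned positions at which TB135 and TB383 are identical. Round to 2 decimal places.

87.50%

The sequences differ at positions 14 (G/C), 17 (C/A), 18 (T/A), 21 (C/A), 25 (A/C), 26 (T/G).
42 of the 48 sites match, so the percent identity is 42/48 × 100 = 87.50%.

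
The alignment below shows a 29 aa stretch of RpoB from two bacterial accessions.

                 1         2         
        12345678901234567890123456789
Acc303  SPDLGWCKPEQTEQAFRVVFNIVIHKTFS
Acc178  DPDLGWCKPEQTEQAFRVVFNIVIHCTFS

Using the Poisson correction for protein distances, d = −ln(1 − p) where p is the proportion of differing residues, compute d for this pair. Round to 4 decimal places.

Mismatches occur at site 1 (S→D), site 26 (K→C).
p = 2/29 = 0.068966.
d = −ln(1 − 0.068966) = −ln(0.931034) = 0.0715.

0.0715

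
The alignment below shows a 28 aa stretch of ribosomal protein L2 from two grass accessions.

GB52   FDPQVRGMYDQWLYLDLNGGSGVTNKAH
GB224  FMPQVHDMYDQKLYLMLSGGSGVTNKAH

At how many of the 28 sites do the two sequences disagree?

The sequences differ at positions 2 (D/M), 6 (R/H), 7 (G/D), 12 (W/K), 16 (D/M), 18 (N/S).
That gives 6 mismatches out of 28 aligned sites, so the Hamming distance is 6.

6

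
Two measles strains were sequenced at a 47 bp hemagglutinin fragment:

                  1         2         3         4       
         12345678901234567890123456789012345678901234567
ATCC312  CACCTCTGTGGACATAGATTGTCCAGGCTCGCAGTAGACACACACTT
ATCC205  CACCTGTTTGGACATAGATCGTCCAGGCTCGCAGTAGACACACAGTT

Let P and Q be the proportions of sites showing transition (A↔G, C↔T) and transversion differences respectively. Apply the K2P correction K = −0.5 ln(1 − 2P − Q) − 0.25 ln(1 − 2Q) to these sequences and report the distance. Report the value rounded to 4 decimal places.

0.0904

Differing sites — 6:C/G (Tv); 8:G/T (Tv); 20:T/C (Ti); 45:C/G (Tv).
Of the 4 differences, 1 transition and 3 transversions over 47 sites: P = 1/47 = 0.021277, Q = 3/47 = 0.063830.
d = −0.5·ln(0.893616) − 0.25·ln(0.872340) = −0.5·(-0.112479) − 0.25·(-0.136576) = 0.0904.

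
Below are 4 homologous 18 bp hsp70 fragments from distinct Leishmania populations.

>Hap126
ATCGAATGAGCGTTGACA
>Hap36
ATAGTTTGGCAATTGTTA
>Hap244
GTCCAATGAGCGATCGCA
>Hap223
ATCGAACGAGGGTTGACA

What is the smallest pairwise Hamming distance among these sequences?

2

Pairwise Hamming distances:
  Hap126 vs Hap36: 9
  Hap126 vs Hap244: 5
  Hap126 vs Hap223: 2
  Hap36 vs Hap244: 13
  Hap36 vs Hap223: 10
  Hap244 vs Hap223: 7
The smallest is 2, between Hap126 and Hap223.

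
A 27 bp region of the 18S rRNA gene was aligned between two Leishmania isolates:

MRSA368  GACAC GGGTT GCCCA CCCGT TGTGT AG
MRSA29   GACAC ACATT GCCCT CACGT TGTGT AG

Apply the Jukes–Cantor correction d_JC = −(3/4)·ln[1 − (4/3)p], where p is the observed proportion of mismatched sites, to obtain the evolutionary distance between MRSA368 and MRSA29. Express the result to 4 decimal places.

The sequences differ at positions 6 (G/A), 7 (G/C), 8 (G/A), 15 (A/T), 17 (C/A).
p = 5/27 = 0.185185.
d = −0.75 · ln(1 − (4/3)·0.185185) = −0.75 · ln(0.753087) = −0.75 · (-0.283575) = 0.2127.

0.2127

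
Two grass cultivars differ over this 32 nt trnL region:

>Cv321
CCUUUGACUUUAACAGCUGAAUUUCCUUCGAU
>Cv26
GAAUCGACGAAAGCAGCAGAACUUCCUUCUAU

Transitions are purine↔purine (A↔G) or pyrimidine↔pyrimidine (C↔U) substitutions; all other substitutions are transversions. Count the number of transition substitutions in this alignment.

3

Mismatches occur at site 1 (C→G, transversion), site 2 (C→A, transversion), site 3 (U→A, transversion), site 5 (U→C, transition), site 9 (U→G, transversion), site 10 (U→A, transversion), site 11 (U→A, transversion), site 13 (A→G, transition), site 18 (U→A, transversion), site 22 (U→C, transition), site 30 (G→U, transversion).
Of the 11 differences, 3 transitions and 8 transversions, so the answer is 3.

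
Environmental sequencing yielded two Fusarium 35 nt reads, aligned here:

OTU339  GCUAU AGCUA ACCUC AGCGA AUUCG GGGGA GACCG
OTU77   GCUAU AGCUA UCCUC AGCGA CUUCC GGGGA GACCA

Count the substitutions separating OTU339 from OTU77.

4

Mismatches occur at site 11 (A↔U), site 21 (A↔C), site 25 (G↔C), site 35 (G↔A).
That gives 4 mismatches out of 35 aligned sites, so the Hamming distance is 4.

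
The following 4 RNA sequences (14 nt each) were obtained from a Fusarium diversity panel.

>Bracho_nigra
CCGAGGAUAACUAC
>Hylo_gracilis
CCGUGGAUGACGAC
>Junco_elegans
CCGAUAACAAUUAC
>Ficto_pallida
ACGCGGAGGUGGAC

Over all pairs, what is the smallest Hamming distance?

Pairwise Hamming distances:
  Bracho_nigra vs Hylo_gracilis: 3
  Bracho_nigra vs Junco_elegans: 4
  Bracho_nigra vs Ficto_pallida: 7
  Hylo_gracilis vs Junco_elegans: 7
  Hylo_gracilis vs Ficto_pallida: 5
  Junco_elegans vs Ficto_pallida: 9
The smallest is 3, between Bracho_nigra and Hylo_gracilis.

3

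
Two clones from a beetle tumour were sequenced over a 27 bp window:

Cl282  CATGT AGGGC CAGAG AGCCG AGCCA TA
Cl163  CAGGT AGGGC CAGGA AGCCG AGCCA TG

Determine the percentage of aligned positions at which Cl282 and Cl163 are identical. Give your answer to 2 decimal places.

Differing sites — 3:T/G; 14:A/G; 15:G/A; 27:A/G.
23 of the 27 sites match, so the percent identity is 23/27 × 100 = 85.19%.

85.19%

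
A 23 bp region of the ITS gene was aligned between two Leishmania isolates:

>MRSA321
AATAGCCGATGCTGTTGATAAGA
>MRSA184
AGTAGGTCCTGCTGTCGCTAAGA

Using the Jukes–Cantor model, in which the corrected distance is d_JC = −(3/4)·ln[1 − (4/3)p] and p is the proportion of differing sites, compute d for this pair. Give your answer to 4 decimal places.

0.3904

Mismatches occur at site 2 (A/G), site 6 (C/G), site 7 (C/T), site 8 (G/C), site 9 (A/C), site 16 (T/C), site 18 (A/C).
p = 7/23 = 0.304348.
d = −0.75 · ln(1 − (4/3)·0.304348) = −0.75 · ln(0.594203) = −0.75 · (-0.520534) = 0.3904.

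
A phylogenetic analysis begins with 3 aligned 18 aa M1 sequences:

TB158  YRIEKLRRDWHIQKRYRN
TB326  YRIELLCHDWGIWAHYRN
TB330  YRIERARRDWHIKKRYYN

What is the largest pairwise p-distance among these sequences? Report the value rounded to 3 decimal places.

Pairwise Hamming distances:
  TB158 vs TB326: 7
  TB158 vs TB330: 4
  TB326 vs TB330: 9
The largest is 9 mismatches, between TB326 and TB330; p = 9/18 = 0.500.

0.500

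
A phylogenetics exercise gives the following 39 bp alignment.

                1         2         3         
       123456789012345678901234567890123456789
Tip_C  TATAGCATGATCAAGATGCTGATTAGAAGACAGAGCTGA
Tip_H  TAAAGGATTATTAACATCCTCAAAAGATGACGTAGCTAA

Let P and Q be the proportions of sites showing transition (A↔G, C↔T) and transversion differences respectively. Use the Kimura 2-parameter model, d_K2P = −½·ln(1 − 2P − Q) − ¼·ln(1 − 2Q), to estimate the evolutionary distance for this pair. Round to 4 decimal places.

Differing sites — 3:T/A (Tv); 6:C/G (Tv); 9:G/T (Tv); 12:C/T (Ti); 15:G/C (Tv); 18:G/C (Tv); 21:G/C (Tv); 23:T/A (Tv); 24:T/A (Tv); 28:A/T (Tv); 32:A/G (Ti); 33:G/T (Tv); 38:G/A (Ti).
Of the 13 differences, 3 transitions and 10 transversions over 39 sites: P = 3/39 = 0.076923, Q = 10/39 = 0.256410.
d = −0.5·ln(0.589744) − 0.25·ln(0.487180) = −0.5·(-0.528067) − 0.25·(-0.719122) = 0.4438.

0.4438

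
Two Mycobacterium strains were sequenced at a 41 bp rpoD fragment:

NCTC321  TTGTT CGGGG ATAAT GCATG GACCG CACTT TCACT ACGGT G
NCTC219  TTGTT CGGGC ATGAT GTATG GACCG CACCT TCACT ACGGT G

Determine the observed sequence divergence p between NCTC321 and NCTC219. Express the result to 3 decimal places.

Differing sites — 10:G/C; 13:A/G; 17:C/T; 29:T/C.
There are 4 differences over 41 sites, so p = 4/41 = 0.098.

0.098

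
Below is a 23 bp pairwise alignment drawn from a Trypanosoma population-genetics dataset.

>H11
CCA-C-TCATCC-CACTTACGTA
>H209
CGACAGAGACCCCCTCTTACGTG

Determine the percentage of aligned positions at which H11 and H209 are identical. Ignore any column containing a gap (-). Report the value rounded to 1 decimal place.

65.0%

Excluding the 3 gap columns leaves 20 comparable sites.
Mismatches occur at site 2 (C↔G), site 5 (C↔A), site 7 (T↔A), site 8 (C↔G), site 10 (T↔C), site 15 (A↔T), site 23 (A↔G).
13 of the 20 comparable sites match, so the percent identity is 13/20 × 100 = 65.0%.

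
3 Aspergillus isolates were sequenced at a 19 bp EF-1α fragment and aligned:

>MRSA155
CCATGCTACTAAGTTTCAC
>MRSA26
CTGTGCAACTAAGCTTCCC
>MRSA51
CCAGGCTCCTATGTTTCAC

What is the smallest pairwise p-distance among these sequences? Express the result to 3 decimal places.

0.158

Pairwise Hamming distances:
  MRSA155 vs MRSA26: 5
  MRSA155 vs MRSA51: 3
  MRSA26 vs MRSA51: 8
The smallest is 3 mismatches, between MRSA155 and MRSA51; p = 3/19 = 0.158.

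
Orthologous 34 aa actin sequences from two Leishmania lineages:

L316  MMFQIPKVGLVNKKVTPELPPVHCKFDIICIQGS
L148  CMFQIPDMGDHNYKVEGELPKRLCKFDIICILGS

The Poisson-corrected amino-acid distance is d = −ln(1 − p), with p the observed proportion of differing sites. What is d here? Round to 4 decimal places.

0.4353

Mismatches occur at site 1 (M↔C), site 7 (K↔D), site 8 (V↔M), site 10 (L↔D), site 11 (V↔H), site 13 (K↔Y), site 16 (T↔E), site 17 (P↔G), site 21 (P↔K), site 22 (V↔R), site 23 (H↔L), site 32 (Q↔L).
p = 12/34 = 0.352941.
d = −ln(1 − 0.352941) = −ln(0.647059) = 0.4353.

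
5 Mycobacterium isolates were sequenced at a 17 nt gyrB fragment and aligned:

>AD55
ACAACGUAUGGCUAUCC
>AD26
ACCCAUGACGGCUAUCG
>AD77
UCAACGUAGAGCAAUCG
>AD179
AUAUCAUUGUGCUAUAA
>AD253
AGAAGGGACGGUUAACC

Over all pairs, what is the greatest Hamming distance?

Pairwise Hamming distances:
  AD55 vs AD26: 7
  AD55 vs AD77: 5
  AD55 vs AD179: 8
  AD55 vs AD253: 6
  AD26 vs AD77: 9
  AD26 vs AD179: 11
  AD26 vs AD253: 8
  AD77 vs AD179: 9
  AD77 vs AD253: 10
  AD179 vs AD253: 12
The largest is 12, between AD179 and AD253.

12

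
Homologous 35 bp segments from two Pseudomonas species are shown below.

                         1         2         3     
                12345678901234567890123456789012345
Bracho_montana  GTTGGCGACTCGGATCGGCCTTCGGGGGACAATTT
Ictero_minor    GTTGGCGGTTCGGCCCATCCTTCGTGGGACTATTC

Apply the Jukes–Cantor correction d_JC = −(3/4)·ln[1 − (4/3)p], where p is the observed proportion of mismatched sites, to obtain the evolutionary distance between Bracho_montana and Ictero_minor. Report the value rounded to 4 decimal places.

0.3149

Differing sites — 8:A/G; 9:C/T; 14:A/C; 15:T/C; 17:G/A; 18:G/T; 25:G/T; 31:A/T; 35:T/C.
p = 9/35 = 0.257143.
d = −0.75 · ln(1 − (4/3)·0.257143) = −0.75 · ln(0.657143) = −0.75 · (-0.419854) = 0.3149.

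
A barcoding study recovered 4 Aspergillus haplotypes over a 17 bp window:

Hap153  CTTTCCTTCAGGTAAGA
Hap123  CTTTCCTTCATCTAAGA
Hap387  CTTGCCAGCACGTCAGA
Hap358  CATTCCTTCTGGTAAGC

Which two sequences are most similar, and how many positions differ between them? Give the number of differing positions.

2

Pairwise Hamming distances:
  Hap153 vs Hap123: 2
  Hap153 vs Hap387: 5
  Hap153 vs Hap358: 3
  Hap123 vs Hap387: 6
  Hap123 vs Hap358: 5
  Hap387 vs Hap358: 8
The smallest is 2, between Hap153 and Hap123.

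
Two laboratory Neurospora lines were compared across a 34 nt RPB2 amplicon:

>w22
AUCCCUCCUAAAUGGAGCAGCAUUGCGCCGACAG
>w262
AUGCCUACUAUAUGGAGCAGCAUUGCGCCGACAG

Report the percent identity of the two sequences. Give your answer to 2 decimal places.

91.18%

Differing sites — 3:C/G; 7:C/A; 11:A/U.
31 of the 34 sites match, so the percent identity is 31/34 × 100 = 91.18%.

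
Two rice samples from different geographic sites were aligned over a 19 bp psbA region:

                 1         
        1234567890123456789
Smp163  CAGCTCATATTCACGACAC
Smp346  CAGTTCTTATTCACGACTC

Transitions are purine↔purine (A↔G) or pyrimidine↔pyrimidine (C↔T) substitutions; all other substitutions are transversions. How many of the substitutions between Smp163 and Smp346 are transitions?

Mismatches occur at site 4 (C→T, transition), site 7 (A→T, transversion), site 18 (A→T, transversion).
Of the 3 differences, 1 transition and 2 transversions, so the answer is 1.

1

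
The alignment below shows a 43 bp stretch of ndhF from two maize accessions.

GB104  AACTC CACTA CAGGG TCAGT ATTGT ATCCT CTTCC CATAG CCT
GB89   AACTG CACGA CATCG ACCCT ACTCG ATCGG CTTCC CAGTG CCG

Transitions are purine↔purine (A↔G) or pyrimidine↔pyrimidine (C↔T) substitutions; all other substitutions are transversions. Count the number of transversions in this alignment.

Differing sites — 5:C/G (Tv); 9:T/G (Tv); 13:G/T (Tv); 14:G/C (Tv); 16:T/A (Tv); 18:A/C (Tv); 19:G/C (Tv); 22:T/C (Ti); 24:G/C (Tv); 25:T/G (Tv); 29:C/G (Tv); 30:T/G (Tv); 38:T/G (Tv); 39:A/T (Tv); 43:T/G (Tv).
Of the 15 differences, 1 transition and 14 transversions, so the answer is 14.

14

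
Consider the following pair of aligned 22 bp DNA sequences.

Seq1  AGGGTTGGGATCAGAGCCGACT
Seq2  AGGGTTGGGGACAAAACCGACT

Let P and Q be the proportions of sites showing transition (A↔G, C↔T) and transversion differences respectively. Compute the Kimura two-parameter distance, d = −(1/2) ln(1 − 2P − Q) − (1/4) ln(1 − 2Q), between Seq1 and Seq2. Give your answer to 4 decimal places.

0.2153

Differing sites — 10:A/G (Ti); 11:T/A (Tv); 14:G/A (Ti); 16:G/A (Ti).
Of the 4 differences, 3 transitions and 1 transversion over 22 sites: P = 3/22 = 0.136364, Q = 1/22 = 0.045455.
d = −0.5·ln(0.681817) − 0.25·ln(0.909090) = −0.5·(-0.382994) − 0.25·(-0.095311) = 0.2153.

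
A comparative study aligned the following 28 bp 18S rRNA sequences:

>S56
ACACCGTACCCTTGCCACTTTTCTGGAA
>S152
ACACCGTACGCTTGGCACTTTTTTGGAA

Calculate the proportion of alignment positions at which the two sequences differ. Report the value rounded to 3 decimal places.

0.107

Mismatches occur at site 10 (C/G), site 15 (C/G), site 23 (C/T).
There are 3 differences over 28 sites, so p = 3/28 = 0.107.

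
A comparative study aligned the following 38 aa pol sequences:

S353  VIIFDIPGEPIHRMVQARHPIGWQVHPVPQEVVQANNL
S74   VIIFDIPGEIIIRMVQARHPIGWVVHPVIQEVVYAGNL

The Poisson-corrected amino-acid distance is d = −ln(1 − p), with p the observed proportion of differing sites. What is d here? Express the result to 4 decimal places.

Differing sites — 10:P/I; 12:H/I; 24:Q/V; 29:P/I; 34:Q/Y; 36:N/G.
p = 6/38 = 0.157895.
d = −ln(1 − 0.157895) = −ln(0.842105) = 0.1719.

0.1719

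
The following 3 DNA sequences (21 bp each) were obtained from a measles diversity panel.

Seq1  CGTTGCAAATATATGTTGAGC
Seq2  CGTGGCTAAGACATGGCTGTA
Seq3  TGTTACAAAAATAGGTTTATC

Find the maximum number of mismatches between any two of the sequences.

Pairwise Hamming distances:
  Seq1 vs Seq2: 10
  Seq1 vs Seq3: 6
  Seq2 vs Seq3: 11
The largest is 11, between Seq2 and Seq3.

11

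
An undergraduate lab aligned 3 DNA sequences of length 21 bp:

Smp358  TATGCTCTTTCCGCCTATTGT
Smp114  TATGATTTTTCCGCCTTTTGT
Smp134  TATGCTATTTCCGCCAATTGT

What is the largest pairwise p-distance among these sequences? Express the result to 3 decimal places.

Pairwise Hamming distances:
  Smp358 vs Smp114: 3
  Smp358 vs Smp134: 2
  Smp114 vs Smp134: 4
The largest is 4 mismatches, between Smp114 and Smp134; p = 4/21 = 0.190.

0.190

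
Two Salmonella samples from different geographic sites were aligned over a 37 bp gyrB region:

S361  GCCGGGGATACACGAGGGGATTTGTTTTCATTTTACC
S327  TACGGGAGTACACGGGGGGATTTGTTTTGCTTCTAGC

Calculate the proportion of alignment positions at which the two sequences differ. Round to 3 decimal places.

Mismatches occur at site 1 (G→T), site 2 (C→A), site 7 (G→A), site 8 (A→G), site 15 (A→G), site 29 (C→G), site 30 (A→C), site 33 (T→C), site 36 (C→G).
There are 9 differences over 37 sites, so p = 9/37 = 0.243.

0.243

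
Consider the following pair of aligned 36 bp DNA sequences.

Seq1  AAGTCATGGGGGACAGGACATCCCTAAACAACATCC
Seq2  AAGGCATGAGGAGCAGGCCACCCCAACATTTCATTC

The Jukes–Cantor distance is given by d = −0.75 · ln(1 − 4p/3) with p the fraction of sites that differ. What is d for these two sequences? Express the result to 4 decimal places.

Mismatches occur at site 4 (T↔G), site 9 (G↔A), site 12 (G↔A), site 13 (A↔G), site 18 (A↔C), site 21 (T↔C), site 25 (T↔A), site 27 (A↔C), site 29 (C↔T), site 30 (A↔T), site 31 (A↔T), site 35 (C↔T).
p = 12/36 = 0.333333.
d = −0.75 · ln(1 − (4/3)·0.333333) = −0.75 · ln(0.555556) = −0.75 · (-0.587786) = 0.4408.

0.4408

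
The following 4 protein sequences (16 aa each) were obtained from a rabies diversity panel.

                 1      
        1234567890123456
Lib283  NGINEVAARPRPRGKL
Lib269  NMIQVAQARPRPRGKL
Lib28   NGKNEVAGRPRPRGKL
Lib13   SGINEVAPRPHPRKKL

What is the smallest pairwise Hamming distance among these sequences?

Pairwise Hamming distances:
  Lib283 vs Lib269: 5
  Lib283 vs Lib28: 2
  Lib283 vs Lib13: 4
  Lib269 vs Lib28: 7
  Lib269 vs Lib13: 9
  Lib28 vs Lib13: 5
The smallest is 2, between Lib283 and Lib28.

2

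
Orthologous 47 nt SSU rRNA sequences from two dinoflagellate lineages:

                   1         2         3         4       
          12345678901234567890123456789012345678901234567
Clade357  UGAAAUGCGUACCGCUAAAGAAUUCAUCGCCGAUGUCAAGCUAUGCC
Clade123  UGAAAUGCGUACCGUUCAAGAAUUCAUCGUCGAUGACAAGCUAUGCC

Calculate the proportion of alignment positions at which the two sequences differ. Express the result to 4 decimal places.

0.0851

The sequences differ at positions 15 (C/U), 17 (A/C), 30 (C/U), 36 (U/A).
There are 4 differences over 47 sites, so p = 4/47 = 0.0851.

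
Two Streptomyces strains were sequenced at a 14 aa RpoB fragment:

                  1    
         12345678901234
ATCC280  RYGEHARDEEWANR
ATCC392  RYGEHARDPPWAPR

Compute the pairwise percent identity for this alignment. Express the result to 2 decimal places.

Differing sites — 9:E/P; 10:E/P; 13:N/P.
11 of the 14 sites match, so the percent identity is 11/14 × 100 = 78.57%.

78.57%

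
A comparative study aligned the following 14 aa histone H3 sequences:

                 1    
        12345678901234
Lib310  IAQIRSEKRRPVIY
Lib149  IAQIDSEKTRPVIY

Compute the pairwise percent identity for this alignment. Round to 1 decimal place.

Differing sites — 5:R/D; 9:R/T.
12 of the 14 sites match, so the percent identity is 12/14 × 100 = 85.7%.

85.7%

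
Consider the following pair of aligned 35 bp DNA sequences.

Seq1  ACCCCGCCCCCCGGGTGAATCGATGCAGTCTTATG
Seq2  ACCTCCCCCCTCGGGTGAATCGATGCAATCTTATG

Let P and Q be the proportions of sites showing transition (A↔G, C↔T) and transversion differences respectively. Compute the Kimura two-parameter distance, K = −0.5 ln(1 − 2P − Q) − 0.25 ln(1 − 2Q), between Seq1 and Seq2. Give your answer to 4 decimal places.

Mismatches occur at site 4 (C/T, transition), site 6 (G/C, transversion), site 11 (C/T, transition), site 28 (G/A, transition).
Of the 4 differences, 3 transitions and 1 transversion over 35 sites: P = 3/35 = 0.085714, Q = 1/35 = 0.028571.
d = −0.5·ln(0.800001) − 0.25·ln(0.942858) = −0.5·(-0.223142) − 0.25·(-0.058840) = 0.1263.

0.1263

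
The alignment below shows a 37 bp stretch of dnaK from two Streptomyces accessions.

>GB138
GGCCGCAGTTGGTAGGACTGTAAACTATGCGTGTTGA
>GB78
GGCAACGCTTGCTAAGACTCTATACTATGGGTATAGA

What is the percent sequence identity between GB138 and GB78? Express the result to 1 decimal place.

The sequences differ at positions 4 (C/A), 5 (G/A), 7 (A/G), 8 (G/C), 12 (G/C), 15 (G/A), 20 (G/C), 23 (A/T), 30 (C/G), 33 (G/A), 35 (T/A).
26 of the 37 sites match, so the percent identity is 26/37 × 100 = 70.3%.

70.3%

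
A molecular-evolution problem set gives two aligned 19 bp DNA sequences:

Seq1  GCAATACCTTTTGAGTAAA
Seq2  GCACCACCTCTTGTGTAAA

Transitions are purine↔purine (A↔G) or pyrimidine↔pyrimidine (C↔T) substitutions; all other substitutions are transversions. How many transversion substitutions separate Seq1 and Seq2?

Differing sites — 4:A/C (Tv); 5:T/C (Ti); 10:T/C (Ti); 14:A/T (Tv).
Of the 4 differences, 2 transitions and 2 transversions, so the answer is 2.

2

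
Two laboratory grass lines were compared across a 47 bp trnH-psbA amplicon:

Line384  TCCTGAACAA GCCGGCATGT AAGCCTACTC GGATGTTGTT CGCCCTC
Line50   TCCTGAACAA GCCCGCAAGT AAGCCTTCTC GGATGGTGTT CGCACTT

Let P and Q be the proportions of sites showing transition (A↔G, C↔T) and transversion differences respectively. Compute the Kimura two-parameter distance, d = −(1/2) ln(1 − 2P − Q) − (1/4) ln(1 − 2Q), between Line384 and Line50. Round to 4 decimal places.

Differing sites — 14:G/C (Tv); 18:T/A (Tv); 27:A/T (Tv); 36:T/G (Tv); 44:C/A (Tv); 47:C/T (Ti).
Of the 6 differences, 1 transition and 5 transversions over 47 sites: P = 1/47 = 0.021277, Q = 5/47 = 0.106383.
d = −0.5·ln(0.851063) − 0.25·ln(0.787234) = −0.5·(-0.161269) − 0.25·(-0.239230) = 0.1404.

0.1404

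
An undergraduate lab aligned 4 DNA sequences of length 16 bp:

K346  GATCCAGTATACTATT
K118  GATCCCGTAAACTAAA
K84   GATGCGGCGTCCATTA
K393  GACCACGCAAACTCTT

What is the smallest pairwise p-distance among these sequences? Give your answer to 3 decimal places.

0.250

Pairwise Hamming distances:
  K346 vs K118: 4
  K346 vs K84: 8
  K346 vs K393: 6
  K118 vs K84: 9
  K118 vs K393: 6
  K84 vs K393: 10
The smallest is 4 mismatches, between K346 and K118; p = 4/16 = 0.250.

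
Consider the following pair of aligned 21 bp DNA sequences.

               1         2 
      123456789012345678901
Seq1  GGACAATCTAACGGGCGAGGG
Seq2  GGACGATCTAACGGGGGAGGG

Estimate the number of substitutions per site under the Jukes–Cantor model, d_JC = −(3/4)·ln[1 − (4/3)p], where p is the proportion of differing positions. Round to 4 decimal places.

The sequences differ at positions 5 (A/G), 16 (C/G).
p = 2/21 = 0.095238.
d = −0.75 · ln(1 − (4/3)·0.095238) = −0.75 · ln(0.873016) = −0.75 · (-0.135801) = 0.1019.

0.1019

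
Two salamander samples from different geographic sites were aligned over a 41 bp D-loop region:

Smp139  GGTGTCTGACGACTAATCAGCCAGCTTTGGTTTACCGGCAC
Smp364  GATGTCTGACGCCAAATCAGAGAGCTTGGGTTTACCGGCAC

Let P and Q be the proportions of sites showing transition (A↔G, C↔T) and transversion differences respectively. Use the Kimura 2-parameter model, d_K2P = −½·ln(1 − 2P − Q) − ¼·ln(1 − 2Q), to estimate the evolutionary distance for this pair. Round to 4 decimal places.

0.1635

Mismatches occur at site 2 (G→A, transition), site 12 (A→C, transversion), site 14 (T→A, transversion), site 21 (C→A, transversion), site 22 (C→G, transversion), site 28 (T→G, transversion).
Of the 6 differences, 1 transition and 5 transversions over 41 sites: P = 1/41 = 0.024390, Q = 5/41 = 0.121951.
d = −0.5·ln(0.829269) − 0.25·ln(0.756098) = −0.5·(-0.187211) − 0.25·(-0.279584) = 0.1635.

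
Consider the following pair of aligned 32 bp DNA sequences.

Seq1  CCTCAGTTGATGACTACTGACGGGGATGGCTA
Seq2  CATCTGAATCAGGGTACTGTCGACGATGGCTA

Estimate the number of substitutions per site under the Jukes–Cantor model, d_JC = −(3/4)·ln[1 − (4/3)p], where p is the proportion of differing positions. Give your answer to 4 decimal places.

0.5199

Mismatches occur at site 2 (C↔A), site 5 (A↔T), site 7 (T↔A), site 8 (T↔A), site 9 (G↔T), site 10 (A↔C), site 11 (T↔A), site 13 (A↔G), site 14 (C↔G), site 20 (A↔T), site 23 (G↔A), site 24 (G↔C).
p = 12/32 = 0.375000.
d = −0.75 · ln(1 − (4/3)·0.375000) = −0.75 · ln(0.500000) = −0.75 · (-0.693147) = 0.5199.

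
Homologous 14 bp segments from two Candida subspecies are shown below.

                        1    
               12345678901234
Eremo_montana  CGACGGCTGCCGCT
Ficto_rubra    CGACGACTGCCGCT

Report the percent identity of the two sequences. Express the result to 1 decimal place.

92.9%

The sequences differ at position 6 (G/A).
13 of the 14 sites match, so the percent identity is 13/14 × 100 = 92.9%.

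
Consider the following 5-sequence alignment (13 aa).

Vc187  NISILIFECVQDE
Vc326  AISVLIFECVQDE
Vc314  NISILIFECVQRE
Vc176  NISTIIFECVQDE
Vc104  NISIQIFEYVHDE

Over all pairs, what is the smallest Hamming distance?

1

Pairwise Hamming distances:
  Vc187 vs Vc326: 2
  Vc187 vs Vc314: 1
  Vc187 vs Vc176: 2
  Vc187 vs Vc104: 3
  Vc326 vs Vc314: 3
  Vc326 vs Vc176: 3
  Vc326 vs Vc104: 5
  Vc314 vs Vc176: 3
  Vc314 vs Vc104: 4
  Vc176 vs Vc104: 4
The smallest is 1, between Vc187 and Vc314.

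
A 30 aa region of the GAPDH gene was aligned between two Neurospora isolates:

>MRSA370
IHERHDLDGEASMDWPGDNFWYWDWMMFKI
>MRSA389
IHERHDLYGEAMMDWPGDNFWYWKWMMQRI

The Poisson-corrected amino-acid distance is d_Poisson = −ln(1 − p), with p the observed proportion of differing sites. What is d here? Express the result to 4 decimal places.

The sequences differ at positions 8 (D/Y), 12 (S/M), 24 (D/K), 28 (F/Q), 29 (K/R).
p = 5/30 = 0.166667.
d = −ln(1 − 0.166667) = −ln(0.833333) = 0.1823.

0.1823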